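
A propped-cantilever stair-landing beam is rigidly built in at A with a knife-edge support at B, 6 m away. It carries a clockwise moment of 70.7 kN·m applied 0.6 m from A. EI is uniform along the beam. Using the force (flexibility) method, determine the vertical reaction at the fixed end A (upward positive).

Remove the prop at B; the released (primary) structure is a cantilever built in at A.
Primary-structure tip deflection at B by superposition:
  clockwise couple 70.7 at a = 0.6: M₀a(2L − a)/(2EI) = 241.8/EI
Tip deflection under a unit load at B: L³/(3EI) = 72/EI.
The prop prevents deflection at B: R_B = δ_0/δ_{BB} = 241.8/72 = 3.358 kN.
Vertical equilibrium: R_A = ΣP − R_B = 0 − 3.358 = -3.358 kN.

R_A = -3.358 kN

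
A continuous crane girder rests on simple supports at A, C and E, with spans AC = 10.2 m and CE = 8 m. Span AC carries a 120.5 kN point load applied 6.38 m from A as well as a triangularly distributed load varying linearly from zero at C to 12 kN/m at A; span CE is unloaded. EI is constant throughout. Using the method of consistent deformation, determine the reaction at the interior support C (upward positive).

Release continuity at C by inserting a hinge; the redundant is the internal moment M_C. The primary structure is two simply-supported spans AC and CE.
Rotations at C on the released spans (each span's end-slope, ×1/EI):
  span AC: point load 120.5 at a = 6.38: Pab(L + a)/(6LEI) = 795.6/EI
  span AC: triangular load, peak 12: 7w₀L³/(360EI) = 247.6/EI
  relative rotation θ_0 = (1043 + 0)/EI = 1043/EI
A unit hogging moment at C produces rotation L₁/(3EI) + L₂/(3EI) = 6.067/EI.
Compatibility: M_C·(L₁+L₂)/(3EI) = θ_0, giving M_C = 172 kN·m (hogging).
Span AC, ΣM about A with M_C applied at C: R_C^{AC}·10.2 = 976.9 + 172, so R_C^{AC} = 112.6 kN and R_A = 181.7 − 112.6 = 69.07 kN.
Span CE, ΣM about E: R_C^{CE}·8 = 0 + 172, so R_C^{CE} = 21.5 kN and R_E = 0 − 21.5 = -21.5 kN.
R_C = 112.6 + 21.5 = 134.1 kN.

R_C = 134.1 kN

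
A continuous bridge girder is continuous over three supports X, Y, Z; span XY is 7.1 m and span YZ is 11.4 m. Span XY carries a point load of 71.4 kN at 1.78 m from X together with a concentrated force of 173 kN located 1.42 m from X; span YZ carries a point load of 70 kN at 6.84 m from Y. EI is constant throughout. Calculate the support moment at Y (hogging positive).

Release continuity at Y by inserting a hinge; the redundant is the internal moment M_Y. The primary structure is two simply-supported spans XY and YZ.
Discontinuity in slope at Y on the released structure — sum the simple-span end rotations:
  span XY: point load 71.4 at a = 1.78: Pab(L + a)/(6LEI) = 140.9/EI
  span XY: point load 173 at a = 1.42: Pab(L + a)/(6LEI) = 279.1/EI
  span YZ: point load 70 at a = 6.84: Pab(L + b)/(6LEI) = 509.4/EI
  relative rotation θ_0 = (420 + 509.4)/EI = 929.5/EI
A unit hogging moment at Y produces rotation L₁/(3EI) + L₂/(3EI) = 6.167/EI.
Compatibility: M_Y·(L₁+L₂)/(3EI) = θ_0, giving M_Y = 150.7 kN·m (hogging).

M_Y = 150.7 kN·m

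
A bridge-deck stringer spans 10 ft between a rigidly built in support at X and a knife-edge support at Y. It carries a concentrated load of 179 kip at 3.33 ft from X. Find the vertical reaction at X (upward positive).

R_X = 152.5 kip

Take the reaction at Y as the redundant and release it; the primary structure is a cantilever fixed at X.
Downward deflection at the released point Y due to the loads:
  point load 179 at a = 3.33: Pa²(3L − a)/(6EI) = 8823/EI
Tip deflection under a unit load at Y: L³/(3EI) = 333.3/EI.
Compatibility at Y: δ_0 − R_Y·δ_{YY} = 0, so R_Y = 8823/333.3 = 26.47 kip.
Vertical equilibrium: R_X = ΣP − R_Y = 179 − 26.47 = 152.5 kip.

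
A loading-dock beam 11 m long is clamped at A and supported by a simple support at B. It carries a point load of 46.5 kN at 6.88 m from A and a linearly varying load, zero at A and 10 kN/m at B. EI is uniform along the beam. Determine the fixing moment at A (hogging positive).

M_A = 152.9 kN·m

Remove the prop at B; the released (primary) structure is a cantilever built in at A.
Downward deflection at the released point B due to the loads:
  point load 46.5 at a = 6.88: Pa²(3L − a)/(6EI) = 9582/EI
  triangular load, peak 10 at the free end: 11w₀L⁴/(120EI) = 13421/EI
  δ_0 = 23003/EI
Tip deflection under a unit load at B: L³/(3EI) = 443.7/EI.
The prop prevents deflection at B: R_B = δ_0/δ_{BB} = 23003/443.7 = 51.85 kN.
Moment equilibrium about A: M_A = Σ(load moments about A) − R_B·L = 723.3 − 51.85×11 = 152.9 kN·m.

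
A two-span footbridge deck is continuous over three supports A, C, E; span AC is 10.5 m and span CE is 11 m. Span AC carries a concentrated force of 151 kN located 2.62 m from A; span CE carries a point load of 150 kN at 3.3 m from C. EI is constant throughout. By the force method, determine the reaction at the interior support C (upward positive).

Take M_C as the redundant. Released structure: two simple spans AC and CE with a hinge at C.
End slopes at the hinge C, treating each span as simply supported:
  span AC: point load 151 at a = 2.62: Pab(L + a)/(6LEI) = 649.2/EI
  span CE: point load 150 at a = 3.3: Pab(L + b)/(6LEI) = 1080/EI
  relative rotation θ_0 = (649.2 + 1080)/EI = 1729/EI
A unit hogging moment at C produces rotation L₁/(3EI) + L₂/(3EI) = 7.167/EI.
Slope continuity at C: θ_0 = M_C·7.167/EI, so M_C = 1729/7.167 = 241.3 kN·m (hogging).
Span AC, ΣM about A with M_C applied at C: R_C^{AC}·10.5 = 395.6 + 241.3, so R_C^{AC} = 60.66 kN and R_A = 151 − 60.66 = 90.34 kN.
Span CE, ΣM about E: R_C^{CE}·11 = 1155 + 241.3, so R_C^{CE} = 126.9 kN and R_E = 150 − 126.9 = 23.07 kN.
R_C = 60.66 + 126.9 = 187.6 kN.

R_C = 187.6 kN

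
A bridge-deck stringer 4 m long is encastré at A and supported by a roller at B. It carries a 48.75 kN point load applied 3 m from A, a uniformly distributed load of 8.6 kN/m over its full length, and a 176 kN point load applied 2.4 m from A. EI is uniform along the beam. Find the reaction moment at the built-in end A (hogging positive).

M_A = 158.3 kN·m

Choose R_B as the redundant. The primary structure is the cantilever fixed at A.
Downward deflection at the released point B due to the loads:
  point load 48.75 at a = 3: Pa²(3L − a)/(6EI) = 658.1/EI
  UDL 8.6: wL⁴/(8EI) = 275.2/EI
  point load 176 at a = 2.4: Pa²(3L − a)/(6EI) = 1622/EI
  δ_0 = 2555/EI
Flexibility coefficient — unit upward force at B: δ_{BB} = L³/(3EI) = 21.33/EI.
Compatibility at B: δ_0 − R_B·δ_{BB} = 0, so R_B = 2555/21.33 = 119.8 kN.
Moment equilibrium about A: M_A = Σ(load moments about A) − R_B·L = 637.5 − 119.8×4 = 158.3 kN·m.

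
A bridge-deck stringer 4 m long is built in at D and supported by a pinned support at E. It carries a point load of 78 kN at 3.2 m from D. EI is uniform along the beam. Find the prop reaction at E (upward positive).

R_E = 54.91 kN

Remove the prop at E; the released (primary) structure is a cantilever built in at D.
Deflection at E on the released cantilever, summing each load's contribution:
  point load 78 at a = 3.2: Pa²(3L − a)/(6EI) = 1171/EI
Tip deflection under a unit load at E: L³/(3EI) = 21.33/EI.
The prop prevents deflection at E: R_E = δ_0/δ_{EE} = 1171/21.33 = 54.91 kN.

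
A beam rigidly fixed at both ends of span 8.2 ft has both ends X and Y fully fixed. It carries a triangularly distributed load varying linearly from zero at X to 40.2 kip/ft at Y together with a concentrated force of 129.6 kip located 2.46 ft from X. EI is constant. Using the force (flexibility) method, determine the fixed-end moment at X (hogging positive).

M_X = 246.3 kip·ft

Take the two fixed-end moments M_X, M_Y as redundants; the released structure is the simple span XY.
End rotations of the released simple span under the applied load (×1/EI):
  at X: triangular load, peak 40.2: 7w₀L³/(360EI) = 431/EI
  at Y: triangular load, peak 40.2: w₀L³/(45EI) = 492.6/EI
  at X: point load 129.6 at a = 2.46: Pab(L + b)/(6LEI) = 518.5/EI
  at Y: point load 129.6 at a = 2.46: Pab(L + a)/(6LEI) = 396.5/EI
  θ_X0 = 949.5/EI,  θ_Y0 = 889.1/EI
Flexibility coefficients: a unit moment at one end gives L/(3EI) there and L/(6EI) at the far end, so f₁₁ = f₂₂ = 2.733/EI and f₁₂ = f₂₁ = 1.367/EI.
Compatibility — zero rotation at each built-in end:
  2.733 M_X + 1.367 M_Y = 949.5
  1.367 M_X + 2.733 M_Y = 889.1
Solving the pair gives M_X = 246.3 kip·ft and M_Y = 202.1 kip·ft (hogging).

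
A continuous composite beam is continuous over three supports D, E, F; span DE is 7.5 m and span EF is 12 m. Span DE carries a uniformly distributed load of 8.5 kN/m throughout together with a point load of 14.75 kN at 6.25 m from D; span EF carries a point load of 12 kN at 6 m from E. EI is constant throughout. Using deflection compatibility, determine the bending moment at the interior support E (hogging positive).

M_E = 45.02 kN·m

Take M_E as the redundant. Released structure: two simple spans DE and EF with a hinge at E.
Discontinuity in slope at E on the released structure — sum the simple-span end rotations:
  span DE: UDL 8.5: wL³/(24EI) = 149.4/EI
  span DE: point load 14.75 at a = 6.25: Pab(L + a)/(6LEI) = 35.21/EI
  span EF: point load 12 at a = 6: Pab(L + b)/(6LEI) = 108/EI
  relative rotation θ_0 = (184.6 + 108)/EI = 292.6/EI
A unit hogging moment at E produces rotation L₁/(3EI) + L₂/(3EI) = 6.5/EI.
Compatibility: M_E·(L₁+L₂)/(3EI) = θ_0, giving M_E = 45.02 kN·m (hogging).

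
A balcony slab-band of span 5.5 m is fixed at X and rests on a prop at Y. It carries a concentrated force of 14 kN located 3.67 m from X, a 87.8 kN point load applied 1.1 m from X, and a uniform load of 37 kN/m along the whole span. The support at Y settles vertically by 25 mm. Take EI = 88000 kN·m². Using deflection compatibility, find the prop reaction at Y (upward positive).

Take the reaction at Y as the redundant and release it; the primary structure is a cantilever fixed at X.
Free-end deflection of the primary structure under the applied loading (downward +):
  point load 14 at a = 3.67: Pa²(3L − a)/(6EI) = 403.2/EI
  point load 87.8 at a = 1.1: Pa²(3L − a)/(6EI) = 272.7/EI
  UDL 37: wL⁴/(8EI) = 4232/EI
  δ_0 = 4908/EI
Flexibility coefficient — unit upward force at Y: δ_{YY} = L³/(3EI) = 55.46/EI.
With EI = 88000 kN·m²: δ_0 = 0.055773 m and δ_{YY} = 0.00063 m/kN.
Compatibility — the beam at Y must follow the support down by 0.025 m: δ_0 − R_Y·δ_{YY} = 0.025, so R_Y = (0.055773 − 0.025)/0.00063 = 48.83 kN.

R_Y = 48.83 kN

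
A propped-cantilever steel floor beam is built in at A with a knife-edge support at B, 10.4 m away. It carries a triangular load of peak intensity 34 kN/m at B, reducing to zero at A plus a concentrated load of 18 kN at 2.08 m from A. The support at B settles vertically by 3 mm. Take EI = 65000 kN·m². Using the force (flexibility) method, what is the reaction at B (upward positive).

Choose R_B as the redundant. The primary structure is the cantilever fixed at A.
Deflection at B on the released cantilever, summing each load's contribution:
  triangular load, peak 34 at the free end: 11w₀L⁴/(120EI) = 36461/EI
  point load 18 at a = 2.08: Pa²(3L − a)/(6EI) = 378/EI
  δ_0 = 36839/EI
Tip deflection under a unit load at B: L³/(3EI) = 375/EI.
With EI = 65000 kN·m²: δ_0 = 0.56675 m and δ_{BB} = 0.005769 m/kN.
Compatibility — the beam at B must follow the support down by 0.003 m: δ_0 − R_B·δ_{BB} = 0.003, so R_B = (0.56675 − 0.003)/0.005769 = 97.73 kN.

R_B = 97.73 kN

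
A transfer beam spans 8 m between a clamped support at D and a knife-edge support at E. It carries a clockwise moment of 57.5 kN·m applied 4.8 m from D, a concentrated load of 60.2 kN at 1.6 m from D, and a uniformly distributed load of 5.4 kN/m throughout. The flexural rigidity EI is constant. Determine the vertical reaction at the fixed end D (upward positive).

R_D = 74.77 kN

Remove the prop at E; the released (primary) structure is a cantilever built in at D.
Downward deflection at the released point E due to the loads:
  clockwise couple 57.5 at a = 4.8: M₀a(2L − a)/(2EI) = 1546/EI
  point load 60.2 at a = 1.6: Pa²(3L − a)/(6EI) = 575.4/EI
  UDL 5.4: wL⁴/(8EI) = 2765/EI
  δ_0 = 4886/EI
Tip deflection under a unit load at E: L³/(3EI) = 170.7/EI.
Compatibility at E: δ_0 − R_E·δ_{EE} = 0, so R_E = 4886/170.7 = 28.63 kN.
Vertical equilibrium: R_D = ΣP − R_E = 103.4 − 28.63 = 74.77 kN.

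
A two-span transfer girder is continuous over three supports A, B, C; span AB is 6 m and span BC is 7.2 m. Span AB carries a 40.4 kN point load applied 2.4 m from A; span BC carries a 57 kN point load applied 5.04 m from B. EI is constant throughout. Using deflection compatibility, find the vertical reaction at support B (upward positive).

R_B = 48.25 kN

Insert a hinge at B; M_B is the redundant, and each span becomes simply supported.
End slopes at the hinge B, treating each span as simply supported:
  span AB: point load 40.4 at a = 2.4: Pab(L + a)/(6LEI) = 81.45/EI
  span BC: point load 57 at a = 5.04: Pab(L + b)/(6LEI) = 134.4/EI
  relative rotation θ_0 = (81.45 + 134.4)/EI = 215.9/EI
A unit hogging moment at B produces rotation L₁/(3EI) + L₂/(3EI) = 4.4/EI.
Compatibility: M_B·(L₁+L₂)/(3EI) = θ_0, giving M_B = 49.07 kN·m (hogging).
Span AB, ΣM about A with M_B applied at B: R_B^{AB}·6 = 96.96 + 49.07, so R_B^{AB} = 24.34 kN and R_A = 40.4 − 24.34 = 16.06 kN.
Span BC, ΣM about C: R_B^{BC}·7.2 = 123.1 + 49.07, so R_B^{BC} = 23.91 kN and R_C = 57 − 23.91 = 33.09 kN.
R_B = 24.34 + 23.91 = 48.25 kN.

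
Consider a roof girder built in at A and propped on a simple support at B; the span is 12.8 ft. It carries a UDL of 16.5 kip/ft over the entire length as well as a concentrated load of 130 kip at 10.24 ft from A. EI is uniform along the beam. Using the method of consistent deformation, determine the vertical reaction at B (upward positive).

Take the reaction at B as the redundant and release it; the primary structure is a cantilever fixed at A.
Free-end deflection of the primary structure under the applied loading (downward +):
  UDL 16.5: wL⁴/(8EI) = 55365/EI
  point load 130 at a = 10.24: Pa²(3L − a)/(6EI) = 63977/EI
  δ_0 = 119342/EI
Tip deflection under a unit load at B: L³/(3EI) = 699.1/EI.
Compatibility at B: δ_0 − R_B·δ_{BB} = 0, so R_B = 119342/699.1 = 170.7 kip.

R_B = 170.7 kip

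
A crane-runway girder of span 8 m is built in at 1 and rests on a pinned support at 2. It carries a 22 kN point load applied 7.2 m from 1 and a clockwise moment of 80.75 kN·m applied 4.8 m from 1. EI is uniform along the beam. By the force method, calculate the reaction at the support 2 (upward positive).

R_2 = 31.43 kN

Remove the prop at 2; the released (primary) structure is a cantilever built in at 1.
Free-end deflection of the primary structure under the applied loading (downward +):
  point load 22 at a = 7.2: Pa²(3L − a)/(6EI) = 3193/EI
  clockwise couple 80.75 at a = 4.8: M₀a(2L − a)/(2EI) = 2171/EI
  δ_0 = 5364/EI
Tip deflection under a unit load at 2: L³/(3EI) = 170.7/EI.
Compatibility at 2: δ_0 − R_2·δ_{22} = 0, so R_2 = 5364/170.7 = 31.43 kN.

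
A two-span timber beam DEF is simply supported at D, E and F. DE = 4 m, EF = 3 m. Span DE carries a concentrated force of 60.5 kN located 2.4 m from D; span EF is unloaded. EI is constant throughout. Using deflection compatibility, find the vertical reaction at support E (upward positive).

Release continuity at E by inserting a hinge; the redundant is the internal moment M_E. The primary structure is two simply-supported spans DE and EF.
Discontinuity in slope at E on the released structure — sum the simple-span end rotations:
  span DE: point load 60.5 at a = 2.4: Pab(L + a)/(6LEI) = 61.95/EI
  relative rotation θ_0 = (61.95 + 0)/EI = 61.95/EI
A unit hogging moment at E produces rotation L₁/(3EI) + L₂/(3EI) = 2.333/EI.
Compatibility: M_E·(L₁+L₂)/(3EI) = θ_0, giving M_E = 26.55 kN·m (hogging).
Span DE, ΣM about D with M_E applied at E: R_E^{DE}·4 = 145.2 + 26.55, so R_E^{DE} = 42.94 kN and R_D = 60.5 − 42.94 = 17.56 kN.
Span EF, ΣM about F: R_E^{EF}·3 = 0 + 26.55, so R_E^{EF} = 8.85 kN and R_F = 0 − 8.85 = -8.85 kN.
R_E = 42.94 + 8.85 = 51.79 kN.

R_E = 51.79 kN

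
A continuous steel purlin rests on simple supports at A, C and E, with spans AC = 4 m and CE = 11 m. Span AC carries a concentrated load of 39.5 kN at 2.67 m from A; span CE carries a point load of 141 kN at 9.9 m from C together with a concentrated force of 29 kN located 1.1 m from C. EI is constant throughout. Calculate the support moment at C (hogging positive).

Insert a hinge at C; M_C is the redundant, and each span becomes simply supported.
Discontinuity in slope at C on the released structure — sum the simple-span end rotations:
  span AC: point load 39.5 at a = 2.67: Pab(L + a)/(6LEI) = 38.98/EI
  span CE: point load 141 at a = 9.9: Pab(L + b)/(6LEI) = 281.5/EI
  span CE: point load 29 at a = 1.1: Pab(L + b)/(6LEI) = 100/EI
  relative rotation θ_0 = (38.98 + 381.5)/EI = 420.5/EI
A unit hogging moment at C produces rotation L₁/(3EI) + L₂/(3EI) = 5/EI.
Compatibility: M_C·(L₁+L₂)/(3EI) = θ_0, giving M_C = 84.1 kN·m (hogging).

M_C = 84.1 kN·m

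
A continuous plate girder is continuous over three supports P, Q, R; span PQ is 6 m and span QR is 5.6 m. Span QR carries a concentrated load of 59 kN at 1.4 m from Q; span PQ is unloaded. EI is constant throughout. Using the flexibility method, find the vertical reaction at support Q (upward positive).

Take M_Q as the redundant. Released structure: two simple spans PQ and QR with a hinge at Q.
Discontinuity in slope at Q on the released structure — sum the simple-span end rotations:
  span QR: point load 59 at a = 1.4: Pab(L + b)/(6LEI) = 101.2/EI
  relative rotation θ_0 = (0 + 101.2)/EI = 101.2/EI
A unit hogging moment at Q produces rotation L₁/(3EI) + L₂/(3EI) = 3.867/EI.
Compatibility: M_Q·(L₁+L₂)/(3EI) = θ_0, giving M_Q = 26.17 kN·m (hogging).
Span PQ, ΣM about P with M_Q applied at Q: R_Q^{PQ}·6 = 0 + 26.17, so R_Q^{PQ} = 4.361 kN and R_P = 0 − 4.361 = -4.361 kN.
Span QR, ΣM about R: R_Q^{QR}·5.6 = 247.8 + 26.17, so R_Q^{QR} = 48.92 kN and R_R = 59 − 48.92 = 10.08 kN.
R_Q = 4.361 + 48.92 = 53.28 kN.

R_Q = 53.28 kN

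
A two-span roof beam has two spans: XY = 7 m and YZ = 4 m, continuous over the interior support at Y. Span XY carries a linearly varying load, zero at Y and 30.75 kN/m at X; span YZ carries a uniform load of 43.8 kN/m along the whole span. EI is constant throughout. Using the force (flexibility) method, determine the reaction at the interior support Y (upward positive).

Release continuity at Y by inserting a hinge; the redundant is the internal moment M_Y. The primary structure is two simply-supported spans XY and YZ.
Rotations at Y on the released spans (each span's end-slope, ×1/EI):
  span XY: triangular load, peak 30.75: 7w₀L³/(360EI) = 205.1/EI
  span YZ: UDL 43.8: wL³/(24EI) = 116.8/EI
  relative rotation θ_0 = (205.1 + 116.8)/EI = 321.9/EI
A unit hogging moment at Y produces rotation L₁/(3EI) + L₂/(3EI) = 3.667/EI.
Compatibility: M_Y·(L₁+L₂)/(3EI) = θ_0, giving M_Y = 87.79 kN·m (hogging).
Span XY, ΣM about X with M_Y applied at Y: R_Y^{XY}·7 = 251.1 + 87.79, so R_Y^{XY} = 48.42 kN and R_X = 107.6 − 48.42 = 59.21 kN.
Span YZ, ΣM about Z: R_Y^{YZ}·4 = 350.4 + 87.79, so R_Y^{YZ} = 109.5 kN and R_Z = 175.2 − 109.5 = 65.65 kN.
R_Y = 48.42 + 109.5 = 158 kN.

R_Y = 158 kN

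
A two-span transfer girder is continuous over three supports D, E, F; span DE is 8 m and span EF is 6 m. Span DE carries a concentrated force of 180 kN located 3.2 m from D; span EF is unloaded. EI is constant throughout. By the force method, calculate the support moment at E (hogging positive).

M_E = 138.2 kN·m

Release continuity at E by inserting a hinge; the redundant is the internal moment M_E. The primary structure is two simply-supported spans DE and EF.
End slopes at the hinge E, treating each span as simply supported:
  span DE: point load 180 at a = 3.2: Pab(L + a)/(6LEI) = 645.1/EI
  relative rotation θ_0 = (645.1 + 0)/EI = 645.1/EI
A unit hogging moment at E produces rotation L₁/(3EI) + L₂/(3EI) = 4.667/EI.
Compatibility: M_E·(L₁+L₂)/(3EI) = θ_0, giving M_E = 138.2 kN·m (hogging).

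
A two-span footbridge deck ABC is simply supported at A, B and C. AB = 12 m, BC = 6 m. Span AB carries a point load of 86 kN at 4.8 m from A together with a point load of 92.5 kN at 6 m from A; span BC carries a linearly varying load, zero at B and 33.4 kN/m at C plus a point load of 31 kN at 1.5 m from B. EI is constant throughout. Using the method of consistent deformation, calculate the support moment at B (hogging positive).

Insert a hinge at B; M_B is the redundant, and each span becomes simply supported.
Rotations at B on the released spans (each span's end-slope, ×1/EI):
  span AB: point load 86 at a = 4.8: Pab(L + a)/(6LEI) = 693.5/EI
  span AB: point load 92.5 at a = 6: Pab(L + a)/(6LEI) = 832.5/EI
  span BC: triangular load, peak 33.4: 7w₀L³/(360EI) = 140.3/EI
  span BC: point load 31 at a = 1.5: Pab(L + b)/(6LEI) = 61.03/EI
  relative rotation θ_0 = (1526 + 201.3)/EI = 1727/EI
A unit hogging moment at B produces rotation L₁/(3EI) + L₂/(3EI) = 6/EI.
Slope continuity at B: θ_0 = M_B·6/EI, so M_B = 1727/6 = 287.9 kN·m (hogging).

M_B = 287.9 kN·m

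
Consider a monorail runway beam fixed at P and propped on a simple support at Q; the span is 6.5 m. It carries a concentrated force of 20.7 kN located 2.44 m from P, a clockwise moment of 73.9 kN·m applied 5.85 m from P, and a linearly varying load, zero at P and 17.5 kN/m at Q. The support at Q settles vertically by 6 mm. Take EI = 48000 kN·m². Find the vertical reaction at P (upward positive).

R_P = 28.73 kN

Take the reaction at Q as the redundant and release it; the primary structure is a cantilever fixed at P.
Primary-structure tip deflection at Q by superposition:
  point load 20.7 at a = 2.44: Pa²(3L − a)/(6EI) = 350.4/EI
  clockwise couple 73.9 at a = 5.85: M₀a(2L − a)/(2EI) = 1546/EI
  triangular load, peak 17.5 at the free end: 11w₀L⁴/(120EI) = 2864/EI
  δ_0 = 4759/EI
Flexibility coefficient — unit upward force at Q: δ_{QQ} = L³/(3EI) = 91.54/EI.
With EI = 48000 kN·m²: δ_0 = 0.099156 m and δ_{QQ} = 0.001907 m/kN.
Compatibility — the beam at Q must follow the support down by 0.006 m: δ_0 − R_Q·δ_{QQ} = 0.006, so R_Q = (0.099156 − 0.006)/0.001907 = 48.85 kN.
Vertical equilibrium: R_P = ΣP − R_Q = 77.58 − 48.85 = 28.73 kN.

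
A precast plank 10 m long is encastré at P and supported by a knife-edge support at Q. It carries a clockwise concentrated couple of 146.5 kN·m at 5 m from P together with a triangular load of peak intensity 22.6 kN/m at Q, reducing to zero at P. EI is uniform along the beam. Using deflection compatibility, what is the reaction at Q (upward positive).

R_Q = 78.63 kN

Choose R_Q as the redundant. The primary structure is the cantilever fixed at P.
Downward deflection at the released point Q due to the loads:
  clockwise couple 146.5 at a = 5: M₀a(2L − a)/(2EI) = 5494/EI
  triangular load, peak 22.6 at the free end: 11w₀L⁴/(120EI) = 20717/EI
  δ_0 = 26210/EI
Flexibility coefficient — unit upward force at Q: δ_{QQ} = L³/(3EI) = 333.3/EI.
The prop prevents deflection at Q: R_Q = δ_0/δ_{QQ} = 26210/333.3 = 78.63 kN.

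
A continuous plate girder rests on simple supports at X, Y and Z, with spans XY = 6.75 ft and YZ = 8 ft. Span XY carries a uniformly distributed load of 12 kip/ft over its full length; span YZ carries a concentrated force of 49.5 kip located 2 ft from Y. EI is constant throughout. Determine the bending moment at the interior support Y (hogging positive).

Take M_Y as the redundant. Released structure: two simple spans XY and YZ with a hinge at Y.
Rotations at Y on the released spans (each span's end-slope, ×1/EI):
  span XY: UDL 12: wL³/(24EI) = 153.8/EI
  span YZ: point load 49.5 at a = 2: Pab(L + b)/(6LEI) = 173.2/EI
  relative rotation θ_0 = (153.8 + 173.2)/EI = 327/EI
A unit hogging moment at Y produces rotation L₁/(3EI) + L₂/(3EI) = 4.917/EI.
Compatibility: M_Y·(L₁+L₂)/(3EI) = θ_0, giving M_Y = 66.51 kip·ft (hogging).

M_Y = 66.51 kip·ft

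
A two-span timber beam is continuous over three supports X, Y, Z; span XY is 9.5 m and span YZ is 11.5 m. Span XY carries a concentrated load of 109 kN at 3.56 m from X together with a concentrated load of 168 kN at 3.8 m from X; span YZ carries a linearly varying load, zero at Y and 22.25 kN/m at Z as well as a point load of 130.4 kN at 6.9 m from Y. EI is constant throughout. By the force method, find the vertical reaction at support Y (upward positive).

R_Y = 285.3 kN

Insert a hinge at Y; M_Y is the redundant, and each span becomes simply supported.
Rotations at Y on the released spans (each span's end-slope, ×1/EI):
  span XY: point load 109 at a = 3.56: Pab(L + a)/(6LEI) = 528.1/EI
  span XY: point load 168 at a = 3.8: Pab(L + a)/(6LEI) = 849.1/EI
  span YZ: triangular load, peak 22.25: 7w₀L³/(360EI) = 658/EI
  span YZ: point load 130.4 at a = 6.9: Pab(L + b)/(6LEI) = 965.7/EI
  relative rotation θ_0 = (1377 + 1624)/EI = 3001/EI
A unit hogging moment at Y produces rotation L₁/(3EI) + L₂/(3EI) = 7/EI.
Slope continuity at Y: θ_0 = M_Y·7/EI, so M_Y = 3001/7 = 428.7 kN·m (hogging).
Span XY, ΣM about X with M_Y applied at Y: R_Y^{XY}·9.5 = 1026 + 428.7, so R_Y^{XY} = 153.2 kN and R_X = 277 − 153.2 = 123.8 kN.
Span YZ, ΣM about Z: R_Y^{YZ}·11.5 = 1090 + 428.7, so R_Y^{YZ} = 132.1 kN and R_Z = 258.3 − 132.1 = 126.3 kN.
R_Y = 153.2 + 132.1 = 285.3 kN.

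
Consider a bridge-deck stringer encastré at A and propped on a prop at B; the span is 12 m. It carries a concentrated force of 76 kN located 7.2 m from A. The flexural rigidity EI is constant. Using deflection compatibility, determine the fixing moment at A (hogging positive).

Take the reaction at B as the redundant and release it; the primary structure is a cantilever fixed at A.
Downward deflection at the released point B due to the loads:
  point load 76 at a = 7.2: Pa²(3L − a)/(6EI) = 18911/EI
Flexibility coefficient — unit upward force at B: δ_{BB} = L³/(3EI) = 576/EI.
Compatibility at B: δ_0 − R_B·δ_{BB} = 0, so R_B = 18911/576 = 32.83 kN.
Moment equilibrium about A: M_A = Σ(load moments about A) − R_B·L = 547.2 − 32.83×12 = 153.2 kN·m.

M_A = 153.2 kN·m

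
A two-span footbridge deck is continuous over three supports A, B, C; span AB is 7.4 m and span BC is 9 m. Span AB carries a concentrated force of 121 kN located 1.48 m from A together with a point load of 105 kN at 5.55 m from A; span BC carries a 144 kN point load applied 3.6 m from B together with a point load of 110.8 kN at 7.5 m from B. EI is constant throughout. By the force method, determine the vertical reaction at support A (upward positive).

Take M_B as the redundant. Released structure: two simple spans AB and BC with a hinge at B.
End slopes at the hinge B, treating each span as simply supported:
  span AB: point load 121 at a = 1.48: Pab(L + a)/(6LEI) = 212/EI
  span AB: point load 105 at a = 5.55: Pab(L + a)/(6LEI) = 314.4/EI
  span BC: point load 144 at a = 3.6: Pab(L + b)/(6LEI) = 746.5/EI
  span BC: point load 110.8 at a = 7.5: Pab(L + b)/(6LEI) = 242.4/EI
  relative rotation θ_0 = (526.5 + 988.9)/EI = 1515/EI
A unit hogging moment at B produces rotation L₁/(3EI) + L₂/(3EI) = 5.467/EI.
Compatibility: M_B·(L₁+L₂)/(3EI) = θ_0, giving M_B = 277.2 kN·m (hogging).
Span AB, ΣM about A with M_B applied at B: R_B^{AB}·7.4 = 761.8 + 277.2, so R_B^{AB} = 140.4 kN and R_A = 226 − 140.4 = 85.59 kN.

R_A = 85.59 kN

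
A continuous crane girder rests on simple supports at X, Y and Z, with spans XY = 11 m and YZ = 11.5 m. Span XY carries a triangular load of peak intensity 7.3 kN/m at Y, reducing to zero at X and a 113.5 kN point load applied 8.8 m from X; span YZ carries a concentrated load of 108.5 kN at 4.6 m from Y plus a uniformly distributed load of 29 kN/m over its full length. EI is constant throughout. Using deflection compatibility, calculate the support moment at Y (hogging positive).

M_Y = 484.2 kN·m

Take M_Y as the redundant. Released structure: two simple spans XY and YZ with a hinge at Y.
End slopes at the hinge Y, treating each span as simply supported:
  span XY: triangular load, peak 7.3: w₀L³/(45EI) = 215.9/EI
  span XY: point load 113.5 at a = 8.8: Pab(L + a)/(6LEI) = 659.2/EI
  span YZ: point load 108.5 at a = 4.6: Pab(L + b)/(6LEI) = 918.3/EI
  span YZ: UDL 29: wL³/(24EI) = 1838/EI
  relative rotation θ_0 = (875.1 + 2756)/EI = 3631/EI
A unit hogging moment at Y produces rotation L₁/(3EI) + L₂/(3EI) = 7.5/EI.
Compatibility: M_Y·(L₁+L₂)/(3EI) = θ_0, giving M_Y = 484.2 kN·m (hogging).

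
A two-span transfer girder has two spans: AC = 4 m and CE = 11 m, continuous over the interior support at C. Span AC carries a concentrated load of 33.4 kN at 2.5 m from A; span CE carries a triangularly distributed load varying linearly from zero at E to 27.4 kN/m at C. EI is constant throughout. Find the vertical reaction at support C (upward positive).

R_C = 178.9 kN

Release continuity at C by inserting a hinge; the redundant is the internal moment M_C. The primary structure is two simply-supported spans AC and CE.
Discontinuity in slope at C on the released structure — sum the simple-span end rotations:
  span AC: point load 33.4 at a = 2.5: Pab(L + a)/(6LEI) = 33.92/EI
  span CE: triangular load, peak 27.4: w₀L³/(45EI) = 810.4/EI
  relative rotation θ_0 = (33.92 + 810.4)/EI = 844.4/EI
A unit hogging moment at C produces rotation L₁/(3EI) + L₂/(3EI) = 5/EI.
Compatibility: M_C·(L₁+L₂)/(3EI) = θ_0, giving M_C = 168.9 kN·m (hogging).
Span AC, ΣM about A with M_C applied at C: R_C^{AC}·4 = 83.5 + 168.9, so R_C^{AC} = 63.09 kN and R_A = 33.4 − 63.09 = -29.69 kN.
Span CE, ΣM about E: R_C^{CE}·11 = 1105 + 168.9, so R_C^{CE} = 115.8 kN and R_E = 150.7 − 115.8 = 34.88 kN.
R_C = 63.09 + 115.8 = 178.9 kN.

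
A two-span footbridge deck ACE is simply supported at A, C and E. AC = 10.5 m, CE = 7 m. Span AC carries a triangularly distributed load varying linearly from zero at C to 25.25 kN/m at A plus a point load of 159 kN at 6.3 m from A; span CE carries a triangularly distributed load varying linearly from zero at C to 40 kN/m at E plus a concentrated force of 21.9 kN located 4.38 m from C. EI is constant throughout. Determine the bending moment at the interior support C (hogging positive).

Release continuity at C by inserting a hinge; the redundant is the internal moment M_C. The primary structure is two simply-supported spans AC and CE.
Discontinuity in slope at C on the released structure — sum the simple-span end rotations:
  span AC: triangular load, peak 25.25: 7w₀L³/(360EI) = 568.4/EI
  span AC: point load 159 at a = 6.3: Pab(L + a)/(6LEI) = 1122/EI
  span CE: triangular load, peak 40: 7w₀L³/(360EI) = 266.8/EI
  span CE: point load 21.9 at a = 4.38: Pab(L + b)/(6LEI) = 57.56/EI
  relative rotation θ_0 = (1690 + 324.3)/EI = 2015/EI
A unit hogging moment at C produces rotation L₁/(3EI) + L₂/(3EI) = 5.833/EI.
Compatibility: M_C·(L₁+L₂)/(3EI) = θ_0, giving M_C = 345.4 kN·m (hogging).

M_C = 345.4 kN·m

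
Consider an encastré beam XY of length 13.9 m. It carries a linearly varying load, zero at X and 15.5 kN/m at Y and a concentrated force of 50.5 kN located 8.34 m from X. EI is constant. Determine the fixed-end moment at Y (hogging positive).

Release both end moments; the primary structure is a simply-supported span XY with redundants M_X and M_Y.
End rotations of the released simple span under the applied load (×1/EI):
  at X: triangular load, peak 15.5: 7w₀L³/(360EI) = 809.4/EI
  at Y: triangular load, peak 15.5: w₀L³/(45EI) = 925/EI
  at X: point load 50.5 at a = 8.34: Pab(L + b)/(6LEI) = 546.4/EI
  at Y: point load 50.5 at a = 8.34: Pab(L + a)/(6LEI) = 624.5/EI
  θ_X0 = 1356/EI,  θ_Y0 = 1550/EI
Flexibility coefficients: a unit moment at one end gives L/(3EI) there and L/(6EI) at the far end, so f₁₁ = f₂₂ = 4.633/EI and f₁₂ = f₂₁ = 2.317/EI.
Compatibility — zero rotation at each built-in end:
  4.633 M_X + 2.317 M_Y = 1356
  2.317 M_X + 4.633 M_Y = 1550
Solving the pair gives M_X = 167.2 kN·m and M_Y = 250.8 kN·m (hogging).

M_Y = 250.8 kN·m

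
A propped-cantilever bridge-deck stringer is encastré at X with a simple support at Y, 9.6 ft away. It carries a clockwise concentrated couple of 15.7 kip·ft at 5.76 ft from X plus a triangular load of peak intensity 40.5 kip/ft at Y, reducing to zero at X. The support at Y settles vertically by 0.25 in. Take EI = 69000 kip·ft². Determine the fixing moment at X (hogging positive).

Choose R_Y as the redundant. The primary structure is the cantilever fixed at X.
Free-end deflection of the primary structure under the applied loading (downward +):
  clockwise couple 15.7 at a = 5.76: M₀a(2L − a)/(2EI) = 607.7/EI
  triangular load, peak 40.5 at the free end: 11w₀L⁴/(120EI) = 31532/EI
  δ_0 = 32140/EI
Flexibility coefficient — unit upward force at Y: δ_{YY} = L³/(3EI) = 294.9/EI.
With EI = 69000 kip·ft²: δ_0 = 0.46579 ft and δ_{YY} = 0.004274 ft/kip.
Compatibility — the beam at Y must follow the support down by 0.02083 ft: δ_0 − R_Y·δ_{YY} = 0.02083, so R_Y = (0.46579 − 0.02083)/0.004274 = 104.1 kip.
Moment equilibrium about X: M_X = Σ(load moments about X) − R_Y·L = 1260 − 104.1×9.6 = 260.4 kip·ft.

M_X = 260.4 kip·ft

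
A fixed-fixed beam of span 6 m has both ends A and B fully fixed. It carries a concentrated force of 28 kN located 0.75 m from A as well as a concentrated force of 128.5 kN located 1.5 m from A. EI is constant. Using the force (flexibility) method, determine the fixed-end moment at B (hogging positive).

Take the two fixed-end moments M_A, M_B as redundants; the released structure is the simple span AB.
Simple-span end rotations at A and B under the given loads:
  at A: point load 28 at a = 0.75: Pab(L + b)/(6LEI) = 34.45/EI
  at B: point load 28 at a = 0.75: Pab(L + a)/(6LEI) = 20.67/EI
  at A: point load 128.5 at a = 1.5: Pab(L + b)/(6LEI) = 253/EI
  at B: point load 128.5 at a = 1.5: Pab(L + a)/(6LEI) = 180.7/EI
  θ_A0 = 287.4/EI,  θ_B0 = 201.4/EI
Flexibility coefficients: a unit moment at one end gives L/(3EI) there and L/(6EI) at the far end, so f₁₁ = f₂₂ = 2/EI and f₁₂ = f₂₁ = 1/EI.
Compatibility — zero rotation at each built-in end:
  2 M_A + 1 M_B = 287.4
  1 M_A + 2 M_B = 201.4
Solving the pair gives M_A = 124.5 kN·m and M_B = 38.44 kN·m (hogging).

M_B = 38.44 kN·m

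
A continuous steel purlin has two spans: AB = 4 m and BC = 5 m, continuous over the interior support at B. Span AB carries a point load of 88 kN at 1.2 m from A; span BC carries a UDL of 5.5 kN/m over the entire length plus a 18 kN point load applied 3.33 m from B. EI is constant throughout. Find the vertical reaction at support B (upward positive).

R_B = 63.41 kN

Release continuity at B by inserting a hinge; the redundant is the internal moment M_B. The primary structure is two simply-supported spans AB and BC.
Rotations at B on the released spans (each span's end-slope, ×1/EI):
  span AB: point load 88 at a = 1.2: Pab(L + a)/(6LEI) = 64.06/EI
  span BC: UDL 5.5: wL³/(24EI) = 28.65/EI
  span BC: point load 18 at a = 3.33: Pab(L + b)/(6LEI) = 22.26/EI
  relative rotation θ_0 = (64.06 + 50.9)/EI = 115/EI
A unit hogging moment at B produces rotation L₁/(3EI) + L₂/(3EI) = 3/EI.
Compatibility: M_B·(L₁+L₂)/(3EI) = θ_0, giving M_B = 38.32 kN·m (hogging).
Span AB, ΣM about A with M_B applied at B: R_B^{AB}·4 = 105.6 + 38.32, so R_B^{AB} = 35.98 kN and R_A = 88 − 35.98 = 52.02 kN.
Span BC, ΣM about C: R_B^{BC}·5 = 98.81 + 38.32, so R_B^{BC} = 27.43 kN and R_C = 45.5 − 27.43 = 18.07 kN.
R_B = 35.98 + 27.43 = 63.41 kN.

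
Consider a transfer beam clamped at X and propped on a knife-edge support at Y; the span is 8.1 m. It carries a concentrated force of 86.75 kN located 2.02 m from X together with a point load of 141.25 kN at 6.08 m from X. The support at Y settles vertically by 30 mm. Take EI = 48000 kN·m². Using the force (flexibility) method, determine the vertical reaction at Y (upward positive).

Release the roller at Y. Primary structure: cantilever fixed at X.
Deflection at Y on the released cantilever, summing each load's contribution:
  point load 86.75 at a = 2.02: Pa²(3L − a)/(6EI) = 1314/EI
  point load 141.25 at a = 6.08: Pa²(3L − a)/(6EI) = 15856/EI
  δ_0 = 17170/EI
Flexibility coefficient — unit upward force at Y: δ_{YY} = L³/(3EI) = 177.1/EI.
With EI = 48000 kN·m²: δ_0 = 0.35772 m and δ_{YY} = 0.003691 m/kN.
Compatibility — the beam at Y must follow the support down by 0.03 m: δ_0 − R_Y·δ_{YY} = 0.03, so R_Y = (0.35772 − 0.03)/0.003691 = 88.8 kN.

R_Y = 88.8 kN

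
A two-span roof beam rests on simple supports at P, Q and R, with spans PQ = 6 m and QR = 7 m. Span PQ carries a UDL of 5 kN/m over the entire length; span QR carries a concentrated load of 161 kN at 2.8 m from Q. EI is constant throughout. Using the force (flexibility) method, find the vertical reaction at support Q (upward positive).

Release continuity at Q by inserting a hinge; the redundant is the internal moment M_Q. The primary structure is two simply-supported spans PQ and QR.
End slopes at the hinge Q, treating each span as simply supported:
  span PQ: UDL 5: wL³/(24EI) = 45/EI
  span QR: point load 161 at a = 2.8: Pab(L + b)/(6LEI) = 504.9/EI
  relative rotation θ_0 = (45 + 504.9)/EI = 549.9/EI
A unit hogging moment at Q produces rotation L₁/(3EI) + L₂/(3EI) = 4.333/EI.
Compatibility: M_Q·(L₁+L₂)/(3EI) = θ_0, giving M_Q = 126.9 kN·m (hogging).
Span PQ, ΣM about P with M_Q applied at Q: R_Q^{PQ}·6 = 90 + 126.9, so R_Q^{PQ} = 36.15 kN and R_P = 30 − 36.15 = -6.15 kN.
Span QR, ΣM about R: R_Q^{QR}·7 = 676.2 + 126.9, so R_Q^{QR} = 114.7 kN and R_R = 161 − 114.7 = 46.27 kN.
R_Q = 36.15 + 114.7 = 150.9 kN.

R_Q = 150.9 kN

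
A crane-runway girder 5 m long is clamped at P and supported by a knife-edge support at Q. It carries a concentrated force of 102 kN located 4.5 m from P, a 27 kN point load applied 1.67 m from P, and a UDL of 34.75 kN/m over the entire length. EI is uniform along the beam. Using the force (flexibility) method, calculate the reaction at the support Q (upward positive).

Choose R_Q as the redundant. The primary structure is the cantilever fixed at P.
Downward deflection at the released point Q due to the loads:
  point load 102 at a = 4.5: Pa²(3L − a)/(6EI) = 3615/EI
  point load 27 at a = 1.67: Pa²(3L − a)/(6EI) = 167.3/EI
  UDL 34.75: wL⁴/(8EI) = 2715/EI
  δ_0 = 6497/EI
Flexibility coefficient — unit upward force at Q: δ_{QQ} = L³/(3EI) = 41.67/EI.
The prop prevents deflection at Q: R_Q = δ_0/δ_{QQ} = 6497/41.67 = 155.9 kN.

R_Q = 155.9 kN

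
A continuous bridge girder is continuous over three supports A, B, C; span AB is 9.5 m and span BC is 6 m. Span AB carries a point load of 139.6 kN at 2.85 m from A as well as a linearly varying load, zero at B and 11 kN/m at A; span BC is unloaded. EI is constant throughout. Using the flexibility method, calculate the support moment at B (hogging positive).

M_B = 146.4 kN·m

Release continuity at B by inserting a hinge; the redundant is the internal moment M_B. The primary structure is two simply-supported spans AB and BC.
End slopes at the hinge B, treating each span as simply supported:
  span AB: point load 139.6 at a = 2.85: Pab(L + a)/(6LEI) = 573.2/EI
  span AB: triangular load, peak 11: 7w₀L³/(360EI) = 183.4/EI
  relative rotation θ_0 = (756.6 + 0)/EI = 756.6/EI
A unit hogging moment at B produces rotation L₁/(3EI) + L₂/(3EI) = 5.167/EI.
Slope continuity at B: θ_0 = M_B·5.167/EI, so M_B = 756.6/5.167 = 146.4 kN·m (hogging).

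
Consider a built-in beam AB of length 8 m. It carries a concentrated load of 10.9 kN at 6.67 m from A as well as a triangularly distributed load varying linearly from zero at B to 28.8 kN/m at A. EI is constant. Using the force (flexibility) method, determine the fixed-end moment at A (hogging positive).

M_A = 94.17 kN·m

Take the two fixed-end moments M_A, M_B as redundants; the released structure is the simple span AB.
Simple-span end rotations at A and B under the given loads:
  at A: point load 10.9 at a = 6.67: Pab(L + b)/(6LEI) = 18.8/EI
  at B: point load 10.9 at a = 6.67: Pab(L + a)/(6LEI) = 29.55/EI
  at A: triangular load, peak 28.8: w₀L³/(45EI) = 327.7/EI
  at B: triangular load, peak 28.8: 7w₀L³/(360EI) = 286.7/EI
  θ_A0 = 346.5/EI,  θ_B0 = 316.3/EI
Flexibility coefficients: a unit moment at one end gives L/(3EI) there and L/(6EI) at the far end, so f₁₁ = f₂₂ = 2.667/EI and f₁₂ = f₂₁ = 1.333/EI.
Compatibility — zero rotation at each built-in end:
  2.667 M_A + 1.333 M_B = 346.5
  1.333 M_A + 2.667 M_B = 316.3
Solving the pair gives M_A = 94.17 kN·m and M_B = 71.52 kN·m (hogging).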